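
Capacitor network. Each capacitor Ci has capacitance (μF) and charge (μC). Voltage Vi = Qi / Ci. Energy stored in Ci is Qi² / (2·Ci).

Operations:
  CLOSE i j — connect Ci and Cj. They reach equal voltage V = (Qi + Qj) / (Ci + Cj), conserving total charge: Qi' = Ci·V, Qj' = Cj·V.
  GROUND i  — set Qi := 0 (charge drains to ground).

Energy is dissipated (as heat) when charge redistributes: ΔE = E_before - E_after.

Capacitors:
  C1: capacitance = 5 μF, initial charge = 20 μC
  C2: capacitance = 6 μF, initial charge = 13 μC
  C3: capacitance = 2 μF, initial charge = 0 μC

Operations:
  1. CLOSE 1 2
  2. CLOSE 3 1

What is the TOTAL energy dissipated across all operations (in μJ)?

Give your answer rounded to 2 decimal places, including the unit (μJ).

Initial: C1(5μF, Q=20μC, V=4.00V), C2(6μF, Q=13μC, V=2.17V), C3(2μF, Q=0μC, V=0.00V)
Op 1: CLOSE 1-2: Q_total=33.00, C_total=11.00, V=3.00; Q1=15.00, Q2=18.00; dissipated=4.583
Op 2: CLOSE 3-1: Q_total=15.00, C_total=7.00, V=2.14; Q3=4.29, Q1=10.71; dissipated=6.429
Total dissipated: 11.012 μJ

Answer: 11.01 μJ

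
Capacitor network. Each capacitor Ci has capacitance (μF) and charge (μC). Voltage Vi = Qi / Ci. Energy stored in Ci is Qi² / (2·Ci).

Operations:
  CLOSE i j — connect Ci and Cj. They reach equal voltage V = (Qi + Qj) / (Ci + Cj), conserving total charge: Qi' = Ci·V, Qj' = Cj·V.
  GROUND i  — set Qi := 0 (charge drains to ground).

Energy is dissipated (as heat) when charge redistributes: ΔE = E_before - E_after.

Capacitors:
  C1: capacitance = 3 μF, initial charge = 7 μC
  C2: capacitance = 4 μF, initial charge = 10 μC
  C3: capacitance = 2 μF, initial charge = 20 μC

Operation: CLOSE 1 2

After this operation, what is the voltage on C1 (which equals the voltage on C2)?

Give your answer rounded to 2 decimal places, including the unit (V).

Initial: C1(3μF, Q=7μC, V=2.33V), C2(4μF, Q=10μC, V=2.50V), C3(2μF, Q=20μC, V=10.00V)
Op 1: CLOSE 1-2: Q_total=17.00, C_total=7.00, V=2.43; Q1=7.29, Q2=9.71; dissipated=0.024

Answer: 2.43 V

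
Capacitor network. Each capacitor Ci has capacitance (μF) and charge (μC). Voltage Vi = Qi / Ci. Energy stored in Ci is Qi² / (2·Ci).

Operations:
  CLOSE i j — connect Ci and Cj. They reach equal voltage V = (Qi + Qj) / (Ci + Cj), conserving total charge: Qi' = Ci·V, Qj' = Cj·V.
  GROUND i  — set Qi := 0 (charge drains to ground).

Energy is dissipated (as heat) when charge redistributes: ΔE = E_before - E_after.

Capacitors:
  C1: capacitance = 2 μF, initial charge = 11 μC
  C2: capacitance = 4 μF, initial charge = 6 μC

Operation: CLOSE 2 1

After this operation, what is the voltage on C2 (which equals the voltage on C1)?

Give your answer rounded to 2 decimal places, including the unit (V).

Answer: 2.83 V

Derivation:
Initial: C1(2μF, Q=11μC, V=5.50V), C2(4μF, Q=6μC, V=1.50V)
Op 1: CLOSE 2-1: Q_total=17.00, C_total=6.00, V=2.83; Q2=11.33, Q1=5.67; dissipated=10.667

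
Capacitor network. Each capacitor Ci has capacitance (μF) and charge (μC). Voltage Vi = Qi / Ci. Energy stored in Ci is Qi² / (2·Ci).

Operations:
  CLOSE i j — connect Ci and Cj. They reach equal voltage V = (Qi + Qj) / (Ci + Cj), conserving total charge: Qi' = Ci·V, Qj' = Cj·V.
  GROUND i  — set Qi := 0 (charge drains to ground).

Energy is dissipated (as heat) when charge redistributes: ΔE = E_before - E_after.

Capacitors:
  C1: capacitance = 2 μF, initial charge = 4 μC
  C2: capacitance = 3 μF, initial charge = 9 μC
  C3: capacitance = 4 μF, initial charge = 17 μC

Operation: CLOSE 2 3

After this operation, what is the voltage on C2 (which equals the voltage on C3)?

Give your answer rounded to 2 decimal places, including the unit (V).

Answer: 3.71 V

Derivation:
Initial: C1(2μF, Q=4μC, V=2.00V), C2(3μF, Q=9μC, V=3.00V), C3(4μF, Q=17μC, V=4.25V)
Op 1: CLOSE 2-3: Q_total=26.00, C_total=7.00, V=3.71; Q2=11.14, Q3=14.86; dissipated=1.339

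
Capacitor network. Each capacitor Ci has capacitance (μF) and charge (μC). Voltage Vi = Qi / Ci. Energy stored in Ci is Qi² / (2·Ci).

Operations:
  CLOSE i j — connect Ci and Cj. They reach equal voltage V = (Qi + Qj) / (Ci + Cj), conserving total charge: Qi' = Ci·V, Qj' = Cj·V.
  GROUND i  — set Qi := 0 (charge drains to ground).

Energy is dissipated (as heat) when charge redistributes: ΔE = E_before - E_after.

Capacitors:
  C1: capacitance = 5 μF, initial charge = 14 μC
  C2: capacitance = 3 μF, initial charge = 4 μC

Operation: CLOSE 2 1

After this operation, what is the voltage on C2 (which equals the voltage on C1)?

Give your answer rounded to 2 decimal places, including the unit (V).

Answer: 2.25 V

Derivation:
Initial: C1(5μF, Q=14μC, V=2.80V), C2(3μF, Q=4μC, V=1.33V)
Op 1: CLOSE 2-1: Q_total=18.00, C_total=8.00, V=2.25; Q2=6.75, Q1=11.25; dissipated=2.017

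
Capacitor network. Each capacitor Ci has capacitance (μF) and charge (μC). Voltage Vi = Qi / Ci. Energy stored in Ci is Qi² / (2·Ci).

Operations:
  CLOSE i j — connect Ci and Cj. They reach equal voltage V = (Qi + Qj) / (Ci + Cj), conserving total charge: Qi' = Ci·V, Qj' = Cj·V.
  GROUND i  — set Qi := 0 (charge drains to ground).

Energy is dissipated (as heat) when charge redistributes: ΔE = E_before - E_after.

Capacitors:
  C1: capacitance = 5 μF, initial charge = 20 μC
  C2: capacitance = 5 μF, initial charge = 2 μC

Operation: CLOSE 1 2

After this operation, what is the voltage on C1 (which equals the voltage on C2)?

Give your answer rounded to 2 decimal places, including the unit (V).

Initial: C1(5μF, Q=20μC, V=4.00V), C2(5μF, Q=2μC, V=0.40V)
Op 1: CLOSE 1-2: Q_total=22.00, C_total=10.00, V=2.20; Q1=11.00, Q2=11.00; dissipated=16.200

Answer: 2.20 V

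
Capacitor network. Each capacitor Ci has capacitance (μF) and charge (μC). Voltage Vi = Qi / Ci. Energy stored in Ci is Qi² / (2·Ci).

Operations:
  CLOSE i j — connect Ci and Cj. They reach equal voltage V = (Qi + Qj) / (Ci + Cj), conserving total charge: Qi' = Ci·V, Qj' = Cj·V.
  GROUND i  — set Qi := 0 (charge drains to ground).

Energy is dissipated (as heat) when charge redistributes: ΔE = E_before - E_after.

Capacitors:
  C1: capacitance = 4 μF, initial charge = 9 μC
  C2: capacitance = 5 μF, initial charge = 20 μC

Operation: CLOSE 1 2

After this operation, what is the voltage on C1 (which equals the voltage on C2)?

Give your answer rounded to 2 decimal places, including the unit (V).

Initial: C1(4μF, Q=9μC, V=2.25V), C2(5μF, Q=20μC, V=4.00V)
Op 1: CLOSE 1-2: Q_total=29.00, C_total=9.00, V=3.22; Q1=12.89, Q2=16.11; dissipated=3.403

Answer: 3.22 V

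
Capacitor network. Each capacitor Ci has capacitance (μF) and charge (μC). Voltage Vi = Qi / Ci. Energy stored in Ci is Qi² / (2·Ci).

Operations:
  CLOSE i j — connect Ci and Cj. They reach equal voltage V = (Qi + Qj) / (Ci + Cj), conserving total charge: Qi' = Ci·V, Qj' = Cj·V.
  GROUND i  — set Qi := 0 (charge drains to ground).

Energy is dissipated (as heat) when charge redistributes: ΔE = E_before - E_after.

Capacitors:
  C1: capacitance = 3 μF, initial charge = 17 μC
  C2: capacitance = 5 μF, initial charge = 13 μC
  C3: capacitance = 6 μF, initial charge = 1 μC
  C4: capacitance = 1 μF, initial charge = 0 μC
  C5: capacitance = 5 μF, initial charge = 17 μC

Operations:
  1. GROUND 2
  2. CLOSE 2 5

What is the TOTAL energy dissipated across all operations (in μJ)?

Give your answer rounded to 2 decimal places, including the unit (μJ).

Initial: C1(3μF, Q=17μC, V=5.67V), C2(5μF, Q=13μC, V=2.60V), C3(6μF, Q=1μC, V=0.17V), C4(1μF, Q=0μC, V=0.00V), C5(5μF, Q=17μC, V=3.40V)
Op 1: GROUND 2: Q2=0; energy lost=16.900
Op 2: CLOSE 2-5: Q_total=17.00, C_total=10.00, V=1.70; Q2=8.50, Q5=8.50; dissipated=14.450
Total dissipated: 31.350 μJ

Answer: 31.35 μJ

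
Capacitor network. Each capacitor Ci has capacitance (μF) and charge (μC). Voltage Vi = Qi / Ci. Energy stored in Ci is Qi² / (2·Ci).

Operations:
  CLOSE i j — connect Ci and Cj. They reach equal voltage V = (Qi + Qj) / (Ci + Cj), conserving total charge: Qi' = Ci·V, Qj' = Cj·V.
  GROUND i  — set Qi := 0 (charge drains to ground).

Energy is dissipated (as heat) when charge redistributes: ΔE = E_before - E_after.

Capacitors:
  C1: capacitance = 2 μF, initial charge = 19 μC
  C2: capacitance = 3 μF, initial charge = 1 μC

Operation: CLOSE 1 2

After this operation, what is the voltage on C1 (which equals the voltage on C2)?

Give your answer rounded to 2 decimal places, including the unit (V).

Answer: 4.00 V

Derivation:
Initial: C1(2μF, Q=19μC, V=9.50V), C2(3μF, Q=1μC, V=0.33V)
Op 1: CLOSE 1-2: Q_total=20.00, C_total=5.00, V=4.00; Q1=8.00, Q2=12.00; dissipated=50.417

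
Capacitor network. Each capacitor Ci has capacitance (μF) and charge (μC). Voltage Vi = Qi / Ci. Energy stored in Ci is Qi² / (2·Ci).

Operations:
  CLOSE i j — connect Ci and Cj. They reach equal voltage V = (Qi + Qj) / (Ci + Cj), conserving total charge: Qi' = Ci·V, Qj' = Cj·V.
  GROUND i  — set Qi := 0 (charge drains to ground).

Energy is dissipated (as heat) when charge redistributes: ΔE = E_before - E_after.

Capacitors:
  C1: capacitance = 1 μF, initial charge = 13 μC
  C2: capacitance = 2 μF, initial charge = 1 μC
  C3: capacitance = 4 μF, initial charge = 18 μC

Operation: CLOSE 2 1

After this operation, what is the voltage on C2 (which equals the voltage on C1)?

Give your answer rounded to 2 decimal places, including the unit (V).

Initial: C1(1μF, Q=13μC, V=13.00V), C2(2μF, Q=1μC, V=0.50V), C3(4μF, Q=18μC, V=4.50V)
Op 1: CLOSE 2-1: Q_total=14.00, C_total=3.00, V=4.67; Q2=9.33, Q1=4.67; dissipated=52.083

Answer: 4.67 V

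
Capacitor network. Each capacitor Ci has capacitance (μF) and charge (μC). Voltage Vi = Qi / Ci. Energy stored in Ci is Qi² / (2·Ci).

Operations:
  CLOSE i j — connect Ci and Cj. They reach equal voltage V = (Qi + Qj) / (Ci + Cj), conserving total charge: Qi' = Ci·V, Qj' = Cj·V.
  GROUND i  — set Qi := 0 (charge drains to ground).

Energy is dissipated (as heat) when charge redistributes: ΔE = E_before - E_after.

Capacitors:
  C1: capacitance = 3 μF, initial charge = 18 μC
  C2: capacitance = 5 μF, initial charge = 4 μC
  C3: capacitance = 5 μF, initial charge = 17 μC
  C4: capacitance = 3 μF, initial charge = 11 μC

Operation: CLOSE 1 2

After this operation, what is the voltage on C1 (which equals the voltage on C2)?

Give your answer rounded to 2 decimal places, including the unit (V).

Initial: C1(3μF, Q=18μC, V=6.00V), C2(5μF, Q=4μC, V=0.80V), C3(5μF, Q=17μC, V=3.40V), C4(3μF, Q=11μC, V=3.67V)
Op 1: CLOSE 1-2: Q_total=22.00, C_total=8.00, V=2.75; Q1=8.25, Q2=13.75; dissipated=25.350

Answer: 2.75 V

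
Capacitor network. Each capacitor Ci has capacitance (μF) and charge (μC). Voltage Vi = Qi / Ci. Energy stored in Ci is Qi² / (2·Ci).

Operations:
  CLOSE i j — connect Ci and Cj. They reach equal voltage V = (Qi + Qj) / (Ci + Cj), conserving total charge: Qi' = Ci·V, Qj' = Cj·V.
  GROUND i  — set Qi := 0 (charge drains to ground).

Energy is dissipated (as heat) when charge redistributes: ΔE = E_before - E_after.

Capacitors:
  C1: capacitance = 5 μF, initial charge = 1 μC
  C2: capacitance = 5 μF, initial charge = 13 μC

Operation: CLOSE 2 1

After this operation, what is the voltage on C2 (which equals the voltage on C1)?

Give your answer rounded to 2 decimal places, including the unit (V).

Answer: 1.40 V

Derivation:
Initial: C1(5μF, Q=1μC, V=0.20V), C2(5μF, Q=13μC, V=2.60V)
Op 1: CLOSE 2-1: Q_total=14.00, C_total=10.00, V=1.40; Q2=7.00, Q1=7.00; dissipated=7.200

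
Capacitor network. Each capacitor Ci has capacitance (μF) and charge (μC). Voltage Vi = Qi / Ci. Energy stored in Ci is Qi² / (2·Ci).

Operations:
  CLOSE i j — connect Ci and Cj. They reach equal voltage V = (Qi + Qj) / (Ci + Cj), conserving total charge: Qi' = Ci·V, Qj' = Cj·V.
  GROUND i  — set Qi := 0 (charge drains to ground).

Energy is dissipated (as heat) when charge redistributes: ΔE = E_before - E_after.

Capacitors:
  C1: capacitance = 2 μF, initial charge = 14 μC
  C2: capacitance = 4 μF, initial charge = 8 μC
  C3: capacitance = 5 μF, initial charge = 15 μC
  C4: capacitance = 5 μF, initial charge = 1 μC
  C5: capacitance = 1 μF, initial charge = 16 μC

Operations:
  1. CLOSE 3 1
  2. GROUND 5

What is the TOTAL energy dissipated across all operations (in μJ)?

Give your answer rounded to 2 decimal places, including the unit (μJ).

Initial: C1(2μF, Q=14μC, V=7.00V), C2(4μF, Q=8μC, V=2.00V), C3(5μF, Q=15μC, V=3.00V), C4(5μF, Q=1μC, V=0.20V), C5(1μF, Q=16μC, V=16.00V)
Op 1: CLOSE 3-1: Q_total=29.00, C_total=7.00, V=4.14; Q3=20.71, Q1=8.29; dissipated=11.429
Op 2: GROUND 5: Q5=0; energy lost=128.000
Total dissipated: 139.429 μJ

Answer: 139.43 μJ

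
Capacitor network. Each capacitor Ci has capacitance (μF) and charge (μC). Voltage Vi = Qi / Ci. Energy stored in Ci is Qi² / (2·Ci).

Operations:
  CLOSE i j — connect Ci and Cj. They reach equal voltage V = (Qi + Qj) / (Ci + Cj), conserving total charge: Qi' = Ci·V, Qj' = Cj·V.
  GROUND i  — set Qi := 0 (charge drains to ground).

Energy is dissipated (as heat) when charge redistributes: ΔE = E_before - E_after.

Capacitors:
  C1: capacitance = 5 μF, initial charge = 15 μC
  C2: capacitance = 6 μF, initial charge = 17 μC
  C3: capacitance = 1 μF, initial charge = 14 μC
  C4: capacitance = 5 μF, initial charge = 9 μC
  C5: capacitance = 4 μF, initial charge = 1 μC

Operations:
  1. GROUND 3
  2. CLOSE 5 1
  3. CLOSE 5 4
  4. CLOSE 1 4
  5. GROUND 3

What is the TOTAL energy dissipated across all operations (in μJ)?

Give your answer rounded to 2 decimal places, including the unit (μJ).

Answer: 106.40 μJ

Derivation:
Initial: C1(5μF, Q=15μC, V=3.00V), C2(6μF, Q=17μC, V=2.83V), C3(1μF, Q=14μC, V=14.00V), C4(5μF, Q=9μC, V=1.80V), C5(4μF, Q=1μC, V=0.25V)
Op 1: GROUND 3: Q3=0; energy lost=98.000
Op 2: CLOSE 5-1: Q_total=16.00, C_total=9.00, V=1.78; Q5=7.11, Q1=8.89; dissipated=8.403
Op 3: CLOSE 5-4: Q_total=16.11, C_total=9.00, V=1.79; Q5=7.16, Q4=8.95; dissipated=0.001
Op 4: CLOSE 1-4: Q_total=17.84, C_total=10.00, V=1.78; Q1=8.92, Q4=8.92; dissipated=0.000
Op 5: GROUND 3: Q3=0; energy lost=0.000
Total dissipated: 106.404 μJ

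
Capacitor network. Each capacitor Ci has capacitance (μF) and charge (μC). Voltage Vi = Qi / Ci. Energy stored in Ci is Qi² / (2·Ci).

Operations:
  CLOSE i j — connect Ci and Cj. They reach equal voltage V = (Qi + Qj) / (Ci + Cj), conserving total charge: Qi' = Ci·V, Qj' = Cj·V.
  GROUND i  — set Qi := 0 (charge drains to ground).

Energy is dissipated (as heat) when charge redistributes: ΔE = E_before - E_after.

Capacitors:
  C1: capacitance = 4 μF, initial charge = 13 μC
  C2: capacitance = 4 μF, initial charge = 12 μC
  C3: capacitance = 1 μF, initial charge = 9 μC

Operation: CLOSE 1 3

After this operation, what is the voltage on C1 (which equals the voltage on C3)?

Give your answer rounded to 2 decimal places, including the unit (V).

Initial: C1(4μF, Q=13μC, V=3.25V), C2(4μF, Q=12μC, V=3.00V), C3(1μF, Q=9μC, V=9.00V)
Op 1: CLOSE 1-3: Q_total=22.00, C_total=5.00, V=4.40; Q1=17.60, Q3=4.40; dissipated=13.225

Answer: 4.40 V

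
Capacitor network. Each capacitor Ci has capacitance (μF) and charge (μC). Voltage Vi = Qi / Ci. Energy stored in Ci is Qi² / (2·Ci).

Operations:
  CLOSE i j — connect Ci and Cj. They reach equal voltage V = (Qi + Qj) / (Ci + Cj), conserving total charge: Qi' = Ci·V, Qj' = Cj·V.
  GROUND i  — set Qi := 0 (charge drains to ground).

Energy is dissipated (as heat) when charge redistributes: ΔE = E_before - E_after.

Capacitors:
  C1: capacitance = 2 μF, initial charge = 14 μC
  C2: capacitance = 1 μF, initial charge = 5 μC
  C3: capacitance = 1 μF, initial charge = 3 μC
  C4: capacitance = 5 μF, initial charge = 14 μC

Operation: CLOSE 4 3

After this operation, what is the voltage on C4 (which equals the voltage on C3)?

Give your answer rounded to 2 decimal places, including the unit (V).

Initial: C1(2μF, Q=14μC, V=7.00V), C2(1μF, Q=5μC, V=5.00V), C3(1μF, Q=3μC, V=3.00V), C4(5μF, Q=14μC, V=2.80V)
Op 1: CLOSE 4-3: Q_total=17.00, C_total=6.00, V=2.83; Q4=14.17, Q3=2.83; dissipated=0.017

Answer: 2.83 V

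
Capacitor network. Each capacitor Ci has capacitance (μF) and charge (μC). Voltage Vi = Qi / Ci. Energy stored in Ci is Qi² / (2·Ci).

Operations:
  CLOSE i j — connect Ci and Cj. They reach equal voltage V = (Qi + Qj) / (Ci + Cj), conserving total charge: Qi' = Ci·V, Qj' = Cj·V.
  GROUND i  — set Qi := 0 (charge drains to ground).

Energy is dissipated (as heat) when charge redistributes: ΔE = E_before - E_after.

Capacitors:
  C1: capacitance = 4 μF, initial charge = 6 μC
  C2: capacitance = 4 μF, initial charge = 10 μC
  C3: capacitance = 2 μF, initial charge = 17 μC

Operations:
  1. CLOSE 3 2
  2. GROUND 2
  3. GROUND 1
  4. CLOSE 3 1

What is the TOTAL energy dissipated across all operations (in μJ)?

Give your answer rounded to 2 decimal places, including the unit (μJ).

Answer: 82.50 μJ

Derivation:
Initial: C1(4μF, Q=6μC, V=1.50V), C2(4μF, Q=10μC, V=2.50V), C3(2μF, Q=17μC, V=8.50V)
Op 1: CLOSE 3-2: Q_total=27.00, C_total=6.00, V=4.50; Q3=9.00, Q2=18.00; dissipated=24.000
Op 2: GROUND 2: Q2=0; energy lost=40.500
Op 3: GROUND 1: Q1=0; energy lost=4.500
Op 4: CLOSE 3-1: Q_total=9.00, C_total=6.00, V=1.50; Q3=3.00, Q1=6.00; dissipated=13.500
Total dissipated: 82.500 μJ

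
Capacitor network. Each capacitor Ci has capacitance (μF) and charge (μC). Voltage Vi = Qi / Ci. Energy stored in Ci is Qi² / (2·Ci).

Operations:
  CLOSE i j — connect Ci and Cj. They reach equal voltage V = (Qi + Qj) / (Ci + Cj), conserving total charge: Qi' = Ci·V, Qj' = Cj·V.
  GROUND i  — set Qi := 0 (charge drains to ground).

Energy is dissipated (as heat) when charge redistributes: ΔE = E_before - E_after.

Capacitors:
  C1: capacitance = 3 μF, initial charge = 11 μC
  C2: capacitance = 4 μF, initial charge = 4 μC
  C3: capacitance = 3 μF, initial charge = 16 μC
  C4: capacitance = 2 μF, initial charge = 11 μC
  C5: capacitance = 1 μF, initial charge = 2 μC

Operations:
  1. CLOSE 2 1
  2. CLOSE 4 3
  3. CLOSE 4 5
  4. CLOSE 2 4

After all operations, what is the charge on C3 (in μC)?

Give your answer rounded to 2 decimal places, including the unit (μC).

Initial: C1(3μF, Q=11μC, V=3.67V), C2(4μF, Q=4μC, V=1.00V), C3(3μF, Q=16μC, V=5.33V), C4(2μF, Q=11μC, V=5.50V), C5(1μF, Q=2μC, V=2.00V)
Op 1: CLOSE 2-1: Q_total=15.00, C_total=7.00, V=2.14; Q2=8.57, Q1=6.43; dissipated=6.095
Op 2: CLOSE 4-3: Q_total=27.00, C_total=5.00, V=5.40; Q4=10.80, Q3=16.20; dissipated=0.017
Op 3: CLOSE 4-5: Q_total=12.80, C_total=3.00, V=4.27; Q4=8.53, Q5=4.27; dissipated=3.853
Op 4: CLOSE 2-4: Q_total=17.10, C_total=6.00, V=2.85; Q2=11.40, Q4=5.70; dissipated=3.007
Final charges: Q1=6.43, Q2=11.40, Q3=16.20, Q4=5.70, Q5=4.27

Answer: 16.20 μC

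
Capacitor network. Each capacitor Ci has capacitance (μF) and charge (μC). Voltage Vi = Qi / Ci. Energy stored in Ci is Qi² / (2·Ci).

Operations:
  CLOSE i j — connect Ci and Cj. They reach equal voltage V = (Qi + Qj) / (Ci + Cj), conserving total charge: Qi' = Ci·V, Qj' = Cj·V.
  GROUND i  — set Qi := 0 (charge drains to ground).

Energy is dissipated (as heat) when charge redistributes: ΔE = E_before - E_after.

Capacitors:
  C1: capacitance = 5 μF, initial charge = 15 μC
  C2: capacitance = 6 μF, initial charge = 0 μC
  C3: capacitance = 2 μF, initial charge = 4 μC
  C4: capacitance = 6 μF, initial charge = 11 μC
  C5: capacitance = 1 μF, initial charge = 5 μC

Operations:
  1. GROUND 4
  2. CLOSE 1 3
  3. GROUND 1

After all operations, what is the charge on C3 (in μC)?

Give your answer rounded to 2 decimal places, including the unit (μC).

Initial: C1(5μF, Q=15μC, V=3.00V), C2(6μF, Q=0μC, V=0.00V), C3(2μF, Q=4μC, V=2.00V), C4(6μF, Q=11μC, V=1.83V), C5(1μF, Q=5μC, V=5.00V)
Op 1: GROUND 4: Q4=0; energy lost=10.083
Op 2: CLOSE 1-3: Q_total=19.00, C_total=7.00, V=2.71; Q1=13.57, Q3=5.43; dissipated=0.714
Op 3: GROUND 1: Q1=0; energy lost=18.418
Final charges: Q1=0.00, Q2=0.00, Q3=5.43, Q4=0.00, Q5=5.00

Answer: 5.43 μC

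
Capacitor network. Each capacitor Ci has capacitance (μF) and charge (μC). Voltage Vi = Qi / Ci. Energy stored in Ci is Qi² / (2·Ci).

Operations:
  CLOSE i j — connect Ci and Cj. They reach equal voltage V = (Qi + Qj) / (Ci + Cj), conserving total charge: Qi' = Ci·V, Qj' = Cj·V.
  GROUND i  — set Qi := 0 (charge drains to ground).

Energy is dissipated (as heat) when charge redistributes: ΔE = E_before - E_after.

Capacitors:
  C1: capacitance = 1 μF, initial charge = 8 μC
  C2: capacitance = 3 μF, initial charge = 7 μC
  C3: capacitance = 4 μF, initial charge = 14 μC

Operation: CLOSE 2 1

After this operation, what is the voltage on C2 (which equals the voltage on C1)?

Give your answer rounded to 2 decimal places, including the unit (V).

Initial: C1(1μF, Q=8μC, V=8.00V), C2(3μF, Q=7μC, V=2.33V), C3(4μF, Q=14μC, V=3.50V)
Op 1: CLOSE 2-1: Q_total=15.00, C_total=4.00, V=3.75; Q2=11.25, Q1=3.75; dissipated=12.042

Answer: 3.75 V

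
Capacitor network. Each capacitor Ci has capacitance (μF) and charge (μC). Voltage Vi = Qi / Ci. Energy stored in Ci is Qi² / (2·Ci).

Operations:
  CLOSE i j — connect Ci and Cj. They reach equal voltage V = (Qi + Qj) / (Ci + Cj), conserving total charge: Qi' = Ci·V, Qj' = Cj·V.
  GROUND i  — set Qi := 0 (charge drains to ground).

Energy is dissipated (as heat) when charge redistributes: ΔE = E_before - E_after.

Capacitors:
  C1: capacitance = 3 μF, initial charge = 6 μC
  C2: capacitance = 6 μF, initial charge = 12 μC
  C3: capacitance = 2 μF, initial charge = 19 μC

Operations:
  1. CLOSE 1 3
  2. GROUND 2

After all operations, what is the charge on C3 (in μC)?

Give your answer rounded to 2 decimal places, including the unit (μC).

Answer: 10.00 μC

Derivation:
Initial: C1(3μF, Q=6μC, V=2.00V), C2(6μF, Q=12μC, V=2.00V), C3(2μF, Q=19μC, V=9.50V)
Op 1: CLOSE 1-3: Q_total=25.00, C_total=5.00, V=5.00; Q1=15.00, Q3=10.00; dissipated=33.750
Op 2: GROUND 2: Q2=0; energy lost=12.000
Final charges: Q1=15.00, Q2=0.00, Q3=10.00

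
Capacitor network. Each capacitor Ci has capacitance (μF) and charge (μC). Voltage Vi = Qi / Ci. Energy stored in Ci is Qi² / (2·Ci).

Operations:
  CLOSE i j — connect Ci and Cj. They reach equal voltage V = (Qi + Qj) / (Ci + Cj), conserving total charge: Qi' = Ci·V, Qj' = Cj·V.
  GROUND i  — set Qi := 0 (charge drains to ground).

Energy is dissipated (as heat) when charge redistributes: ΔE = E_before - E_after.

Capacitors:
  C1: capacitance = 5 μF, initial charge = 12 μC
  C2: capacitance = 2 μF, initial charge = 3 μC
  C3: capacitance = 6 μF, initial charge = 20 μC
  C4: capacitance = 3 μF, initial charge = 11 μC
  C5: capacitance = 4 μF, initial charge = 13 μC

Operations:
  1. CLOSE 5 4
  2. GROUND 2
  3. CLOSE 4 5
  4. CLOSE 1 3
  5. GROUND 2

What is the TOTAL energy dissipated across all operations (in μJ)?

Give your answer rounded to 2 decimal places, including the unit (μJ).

Answer: 3.59 μJ

Derivation:
Initial: C1(5μF, Q=12μC, V=2.40V), C2(2μF, Q=3μC, V=1.50V), C3(6μF, Q=20μC, V=3.33V), C4(3μF, Q=11μC, V=3.67V), C5(4μF, Q=13μC, V=3.25V)
Op 1: CLOSE 5-4: Q_total=24.00, C_total=7.00, V=3.43; Q5=13.71, Q4=10.29; dissipated=0.149
Op 2: GROUND 2: Q2=0; energy lost=2.250
Op 3: CLOSE 4-5: Q_total=24.00, C_total=7.00, V=3.43; Q4=10.29, Q5=13.71; dissipated=0.000
Op 4: CLOSE 1-3: Q_total=32.00, C_total=11.00, V=2.91; Q1=14.55, Q3=17.45; dissipated=1.188
Op 5: GROUND 2: Q2=0; energy lost=0.000
Total dissipated: 3.587 μJ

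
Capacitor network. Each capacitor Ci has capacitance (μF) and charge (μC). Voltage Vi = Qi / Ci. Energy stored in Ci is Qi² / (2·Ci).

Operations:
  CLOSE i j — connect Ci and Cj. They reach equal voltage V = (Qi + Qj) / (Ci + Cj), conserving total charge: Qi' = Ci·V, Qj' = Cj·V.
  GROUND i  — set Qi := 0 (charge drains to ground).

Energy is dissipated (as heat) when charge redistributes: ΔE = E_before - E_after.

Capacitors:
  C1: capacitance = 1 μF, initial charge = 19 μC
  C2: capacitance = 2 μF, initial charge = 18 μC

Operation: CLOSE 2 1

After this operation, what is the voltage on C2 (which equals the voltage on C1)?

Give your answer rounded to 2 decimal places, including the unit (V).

Initial: C1(1μF, Q=19μC, V=19.00V), C2(2μF, Q=18μC, V=9.00V)
Op 1: CLOSE 2-1: Q_total=37.00, C_total=3.00, V=12.33; Q2=24.67, Q1=12.33; dissipated=33.333

Answer: 12.33 V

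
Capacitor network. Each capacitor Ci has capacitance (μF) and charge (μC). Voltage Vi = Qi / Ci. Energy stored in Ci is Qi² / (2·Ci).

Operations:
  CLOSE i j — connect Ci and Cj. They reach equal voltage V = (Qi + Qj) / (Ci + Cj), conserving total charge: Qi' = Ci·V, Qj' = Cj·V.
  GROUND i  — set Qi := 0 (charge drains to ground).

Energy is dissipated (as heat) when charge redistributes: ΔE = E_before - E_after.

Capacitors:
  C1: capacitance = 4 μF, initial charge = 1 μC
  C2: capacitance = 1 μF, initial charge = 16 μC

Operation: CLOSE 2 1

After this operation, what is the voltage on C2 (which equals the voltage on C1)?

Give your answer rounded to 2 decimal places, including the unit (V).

Initial: C1(4μF, Q=1μC, V=0.25V), C2(1μF, Q=16μC, V=16.00V)
Op 1: CLOSE 2-1: Q_total=17.00, C_total=5.00, V=3.40; Q2=3.40, Q1=13.60; dissipated=99.225

Answer: 3.40 V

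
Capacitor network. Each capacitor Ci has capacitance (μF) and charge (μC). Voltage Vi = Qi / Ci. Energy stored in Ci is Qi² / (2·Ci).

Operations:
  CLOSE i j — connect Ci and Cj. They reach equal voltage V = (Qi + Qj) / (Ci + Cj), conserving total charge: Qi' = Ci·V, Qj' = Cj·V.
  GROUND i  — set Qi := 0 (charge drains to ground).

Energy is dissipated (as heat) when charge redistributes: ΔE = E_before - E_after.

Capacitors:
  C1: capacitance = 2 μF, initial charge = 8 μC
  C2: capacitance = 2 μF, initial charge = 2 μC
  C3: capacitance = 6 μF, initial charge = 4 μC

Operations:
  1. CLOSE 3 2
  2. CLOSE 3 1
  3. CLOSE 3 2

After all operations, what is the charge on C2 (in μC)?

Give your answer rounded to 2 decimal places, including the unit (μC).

Initial: C1(2μF, Q=8μC, V=4.00V), C2(2μF, Q=2μC, V=1.00V), C3(6μF, Q=4μC, V=0.67V)
Op 1: CLOSE 3-2: Q_total=6.00, C_total=8.00, V=0.75; Q3=4.50, Q2=1.50; dissipated=0.083
Op 2: CLOSE 3-1: Q_total=12.50, C_total=8.00, V=1.56; Q3=9.38, Q1=3.12; dissipated=7.922
Op 3: CLOSE 3-2: Q_total=10.88, C_total=8.00, V=1.36; Q3=8.16, Q2=2.72; dissipated=0.495
Final charges: Q1=3.12, Q2=2.72, Q3=8.16

Answer: 2.72 μC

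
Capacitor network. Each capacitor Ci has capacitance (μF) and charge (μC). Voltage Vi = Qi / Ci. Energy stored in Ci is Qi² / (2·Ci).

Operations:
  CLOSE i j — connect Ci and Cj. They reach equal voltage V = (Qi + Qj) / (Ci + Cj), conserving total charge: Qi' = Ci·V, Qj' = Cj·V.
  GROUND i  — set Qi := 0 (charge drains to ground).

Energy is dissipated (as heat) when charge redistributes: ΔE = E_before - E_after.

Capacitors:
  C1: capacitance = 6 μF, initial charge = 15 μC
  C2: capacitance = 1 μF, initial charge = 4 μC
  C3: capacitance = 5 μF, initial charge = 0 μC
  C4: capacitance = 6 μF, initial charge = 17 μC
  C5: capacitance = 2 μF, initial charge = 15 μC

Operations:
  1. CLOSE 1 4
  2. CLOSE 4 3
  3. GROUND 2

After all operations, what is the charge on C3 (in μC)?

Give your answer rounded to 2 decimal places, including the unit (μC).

Initial: C1(6μF, Q=15μC, V=2.50V), C2(1μF, Q=4μC, V=4.00V), C3(5μF, Q=0μC, V=0.00V), C4(6μF, Q=17μC, V=2.83V), C5(2μF, Q=15μC, V=7.50V)
Op 1: CLOSE 1-4: Q_total=32.00, C_total=12.00, V=2.67; Q1=16.00, Q4=16.00; dissipated=0.167
Op 2: CLOSE 4-3: Q_total=16.00, C_total=11.00, V=1.45; Q4=8.73, Q3=7.27; dissipated=9.697
Op 3: GROUND 2: Q2=0; energy lost=8.000
Final charges: Q1=16.00, Q2=0.00, Q3=7.27, Q4=8.73, Q5=15.00

Answer: 7.27 μC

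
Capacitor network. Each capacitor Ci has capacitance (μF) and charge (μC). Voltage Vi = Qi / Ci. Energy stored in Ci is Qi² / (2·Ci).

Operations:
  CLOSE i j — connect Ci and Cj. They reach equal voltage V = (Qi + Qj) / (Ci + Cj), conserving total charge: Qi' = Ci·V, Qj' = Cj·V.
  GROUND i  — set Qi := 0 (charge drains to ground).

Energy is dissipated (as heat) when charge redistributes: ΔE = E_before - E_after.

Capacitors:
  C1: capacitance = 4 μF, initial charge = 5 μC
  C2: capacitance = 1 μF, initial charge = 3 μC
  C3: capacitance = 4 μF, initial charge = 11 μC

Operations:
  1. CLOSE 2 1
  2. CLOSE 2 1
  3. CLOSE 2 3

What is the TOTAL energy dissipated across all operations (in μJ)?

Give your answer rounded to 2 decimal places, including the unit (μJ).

Answer: 1.75 μJ

Derivation:
Initial: C1(4μF, Q=5μC, V=1.25V), C2(1μF, Q=3μC, V=3.00V), C3(4μF, Q=11μC, V=2.75V)
Op 1: CLOSE 2-1: Q_total=8.00, C_total=5.00, V=1.60; Q2=1.60, Q1=6.40; dissipated=1.225
Op 2: CLOSE 2-1: Q_total=8.00, C_total=5.00, V=1.60; Q2=1.60, Q1=6.40; dissipated=0.000
Op 3: CLOSE 2-3: Q_total=12.60, C_total=5.00, V=2.52; Q2=2.52, Q3=10.08; dissipated=0.529
Total dissipated: 1.754 μJ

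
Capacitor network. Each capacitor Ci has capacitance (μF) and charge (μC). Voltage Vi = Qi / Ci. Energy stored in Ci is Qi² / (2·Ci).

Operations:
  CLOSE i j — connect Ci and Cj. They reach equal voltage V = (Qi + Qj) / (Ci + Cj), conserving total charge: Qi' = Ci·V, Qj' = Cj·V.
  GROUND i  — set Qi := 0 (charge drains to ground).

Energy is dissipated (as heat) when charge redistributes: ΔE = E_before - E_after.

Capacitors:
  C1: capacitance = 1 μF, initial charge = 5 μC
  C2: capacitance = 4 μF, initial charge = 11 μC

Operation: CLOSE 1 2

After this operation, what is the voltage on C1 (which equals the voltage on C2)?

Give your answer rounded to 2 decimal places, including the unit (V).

Initial: C1(1μF, Q=5μC, V=5.00V), C2(4μF, Q=11μC, V=2.75V)
Op 1: CLOSE 1-2: Q_total=16.00, C_total=5.00, V=3.20; Q1=3.20, Q2=12.80; dissipated=2.025

Answer: 3.20 V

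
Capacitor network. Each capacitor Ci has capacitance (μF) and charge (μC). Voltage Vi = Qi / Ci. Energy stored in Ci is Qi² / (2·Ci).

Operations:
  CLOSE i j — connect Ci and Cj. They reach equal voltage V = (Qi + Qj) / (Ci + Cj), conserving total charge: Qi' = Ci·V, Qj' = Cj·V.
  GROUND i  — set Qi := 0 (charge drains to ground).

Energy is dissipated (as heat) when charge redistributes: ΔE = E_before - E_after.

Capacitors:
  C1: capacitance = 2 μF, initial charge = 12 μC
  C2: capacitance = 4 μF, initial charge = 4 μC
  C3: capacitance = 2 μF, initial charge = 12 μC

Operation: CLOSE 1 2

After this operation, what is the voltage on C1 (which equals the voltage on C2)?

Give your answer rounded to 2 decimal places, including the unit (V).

Answer: 2.67 V

Derivation:
Initial: C1(2μF, Q=12μC, V=6.00V), C2(4μF, Q=4μC, V=1.00V), C3(2μF, Q=12μC, V=6.00V)
Op 1: CLOSE 1-2: Q_total=16.00, C_total=6.00, V=2.67; Q1=5.33, Q2=10.67; dissipated=16.667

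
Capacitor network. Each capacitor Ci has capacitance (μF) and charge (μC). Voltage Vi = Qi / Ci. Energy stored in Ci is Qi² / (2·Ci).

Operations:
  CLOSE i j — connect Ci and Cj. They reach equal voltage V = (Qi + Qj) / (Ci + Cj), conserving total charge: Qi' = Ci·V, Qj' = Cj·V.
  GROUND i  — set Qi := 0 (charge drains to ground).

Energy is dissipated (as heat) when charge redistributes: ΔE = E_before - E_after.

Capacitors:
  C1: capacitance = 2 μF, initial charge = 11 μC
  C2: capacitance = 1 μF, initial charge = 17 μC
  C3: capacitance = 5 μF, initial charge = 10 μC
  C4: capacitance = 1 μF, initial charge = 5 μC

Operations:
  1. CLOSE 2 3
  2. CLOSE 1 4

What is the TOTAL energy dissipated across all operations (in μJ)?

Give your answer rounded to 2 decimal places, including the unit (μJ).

Answer: 93.83 μJ

Derivation:
Initial: C1(2μF, Q=11μC, V=5.50V), C2(1μF, Q=17μC, V=17.00V), C3(5μF, Q=10μC, V=2.00V), C4(1μF, Q=5μC, V=5.00V)
Op 1: CLOSE 2-3: Q_total=27.00, C_total=6.00, V=4.50; Q2=4.50, Q3=22.50; dissipated=93.750
Op 2: CLOSE 1-4: Q_total=16.00, C_total=3.00, V=5.33; Q1=10.67, Q4=5.33; dissipated=0.083
Total dissipated: 93.833 μJ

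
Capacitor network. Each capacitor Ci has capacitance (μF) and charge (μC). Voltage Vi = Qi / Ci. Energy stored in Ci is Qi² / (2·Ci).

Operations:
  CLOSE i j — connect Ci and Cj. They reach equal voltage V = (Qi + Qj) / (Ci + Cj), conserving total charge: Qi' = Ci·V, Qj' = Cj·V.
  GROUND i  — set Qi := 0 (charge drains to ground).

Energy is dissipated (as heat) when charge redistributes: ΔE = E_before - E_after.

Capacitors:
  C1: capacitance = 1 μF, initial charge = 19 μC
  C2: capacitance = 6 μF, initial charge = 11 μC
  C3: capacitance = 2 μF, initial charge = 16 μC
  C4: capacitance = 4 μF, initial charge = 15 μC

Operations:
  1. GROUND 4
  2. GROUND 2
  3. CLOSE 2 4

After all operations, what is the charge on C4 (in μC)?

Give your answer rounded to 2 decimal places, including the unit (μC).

Initial: C1(1μF, Q=19μC, V=19.00V), C2(6μF, Q=11μC, V=1.83V), C3(2μF, Q=16μC, V=8.00V), C4(4μF, Q=15μC, V=3.75V)
Op 1: GROUND 4: Q4=0; energy lost=28.125
Op 2: GROUND 2: Q2=0; energy lost=10.083
Op 3: CLOSE 2-4: Q_total=0.00, C_total=10.00, V=0.00; Q2=0.00, Q4=0.00; dissipated=0.000
Final charges: Q1=19.00, Q2=0.00, Q3=16.00, Q4=0.00

Answer: 0.00 μC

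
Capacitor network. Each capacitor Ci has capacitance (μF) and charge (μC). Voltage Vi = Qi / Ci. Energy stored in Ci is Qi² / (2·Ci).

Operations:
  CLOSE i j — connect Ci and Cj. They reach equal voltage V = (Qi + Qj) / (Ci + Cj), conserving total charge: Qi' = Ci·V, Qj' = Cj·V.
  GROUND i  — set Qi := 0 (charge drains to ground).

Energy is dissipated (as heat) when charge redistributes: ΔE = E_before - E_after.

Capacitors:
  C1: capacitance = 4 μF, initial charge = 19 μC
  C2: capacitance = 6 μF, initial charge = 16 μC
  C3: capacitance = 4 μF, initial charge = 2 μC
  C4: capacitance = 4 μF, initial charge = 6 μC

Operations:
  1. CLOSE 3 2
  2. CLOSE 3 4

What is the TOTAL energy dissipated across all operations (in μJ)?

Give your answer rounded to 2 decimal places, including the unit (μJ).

Initial: C1(4μF, Q=19μC, V=4.75V), C2(6μF, Q=16μC, V=2.67V), C3(4μF, Q=2μC, V=0.50V), C4(4μF, Q=6μC, V=1.50V)
Op 1: CLOSE 3-2: Q_total=18.00, C_total=10.00, V=1.80; Q3=7.20, Q2=10.80; dissipated=5.633
Op 2: CLOSE 3-4: Q_total=13.20, C_total=8.00, V=1.65; Q3=6.60, Q4=6.60; dissipated=0.090
Total dissipated: 5.723 μJ

Answer: 5.72 μJ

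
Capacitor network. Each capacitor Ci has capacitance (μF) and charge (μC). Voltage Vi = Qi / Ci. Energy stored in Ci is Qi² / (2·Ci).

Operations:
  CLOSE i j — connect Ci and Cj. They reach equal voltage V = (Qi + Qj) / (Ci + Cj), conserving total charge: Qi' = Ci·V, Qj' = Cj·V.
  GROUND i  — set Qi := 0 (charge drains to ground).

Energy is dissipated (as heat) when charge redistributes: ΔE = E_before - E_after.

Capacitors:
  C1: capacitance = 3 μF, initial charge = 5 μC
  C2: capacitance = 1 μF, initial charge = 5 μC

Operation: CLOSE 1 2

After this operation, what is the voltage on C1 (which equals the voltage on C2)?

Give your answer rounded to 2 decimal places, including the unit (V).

Answer: 2.50 V

Derivation:
Initial: C1(3μF, Q=5μC, V=1.67V), C2(1μF, Q=5μC, V=5.00V)
Op 1: CLOSE 1-2: Q_total=10.00, C_total=4.00, V=2.50; Q1=7.50, Q2=2.50; dissipated=4.167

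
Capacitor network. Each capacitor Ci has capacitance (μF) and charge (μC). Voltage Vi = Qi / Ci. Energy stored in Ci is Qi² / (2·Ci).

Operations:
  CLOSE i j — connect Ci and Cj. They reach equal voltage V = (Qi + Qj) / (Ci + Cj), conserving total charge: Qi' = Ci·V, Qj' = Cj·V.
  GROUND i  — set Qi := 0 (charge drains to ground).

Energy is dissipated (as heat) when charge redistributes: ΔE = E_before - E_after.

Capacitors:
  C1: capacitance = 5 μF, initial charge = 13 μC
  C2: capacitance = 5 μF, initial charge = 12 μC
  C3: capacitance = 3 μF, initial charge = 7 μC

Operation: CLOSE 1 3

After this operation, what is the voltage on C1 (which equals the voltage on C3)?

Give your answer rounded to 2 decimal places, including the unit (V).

Initial: C1(5μF, Q=13μC, V=2.60V), C2(5μF, Q=12μC, V=2.40V), C3(3μF, Q=7μC, V=2.33V)
Op 1: CLOSE 1-3: Q_total=20.00, C_total=8.00, V=2.50; Q1=12.50, Q3=7.50; dissipated=0.067

Answer: 2.50 V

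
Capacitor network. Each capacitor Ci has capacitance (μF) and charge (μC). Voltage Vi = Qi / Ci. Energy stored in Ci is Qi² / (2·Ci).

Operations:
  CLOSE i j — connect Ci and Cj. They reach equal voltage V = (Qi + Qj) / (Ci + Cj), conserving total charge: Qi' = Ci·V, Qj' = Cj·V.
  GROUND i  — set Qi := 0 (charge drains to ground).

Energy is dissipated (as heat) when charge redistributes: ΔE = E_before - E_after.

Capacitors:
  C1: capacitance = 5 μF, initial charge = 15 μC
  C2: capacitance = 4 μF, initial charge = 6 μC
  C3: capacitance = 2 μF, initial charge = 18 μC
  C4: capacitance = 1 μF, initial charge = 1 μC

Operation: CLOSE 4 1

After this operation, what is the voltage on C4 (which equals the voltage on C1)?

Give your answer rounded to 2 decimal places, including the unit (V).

Answer: 2.67 V

Derivation:
Initial: C1(5μF, Q=15μC, V=3.00V), C2(4μF, Q=6μC, V=1.50V), C3(2μF, Q=18μC, V=9.00V), C4(1μF, Q=1μC, V=1.00V)
Op 1: CLOSE 4-1: Q_total=16.00, C_total=6.00, V=2.67; Q4=2.67, Q1=13.33; dissipated=1.667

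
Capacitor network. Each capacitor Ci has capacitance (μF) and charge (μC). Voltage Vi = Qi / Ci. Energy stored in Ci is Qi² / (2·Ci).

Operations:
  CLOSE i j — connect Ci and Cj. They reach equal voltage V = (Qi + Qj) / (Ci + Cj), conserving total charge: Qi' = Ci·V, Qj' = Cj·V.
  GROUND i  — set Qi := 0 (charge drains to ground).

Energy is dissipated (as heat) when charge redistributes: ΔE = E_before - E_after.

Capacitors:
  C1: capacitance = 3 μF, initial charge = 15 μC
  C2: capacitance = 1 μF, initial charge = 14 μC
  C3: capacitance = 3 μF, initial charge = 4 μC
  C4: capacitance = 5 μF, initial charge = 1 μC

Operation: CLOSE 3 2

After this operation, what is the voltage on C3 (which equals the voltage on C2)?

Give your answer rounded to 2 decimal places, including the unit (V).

Initial: C1(3μF, Q=15μC, V=5.00V), C2(1μF, Q=14μC, V=14.00V), C3(3μF, Q=4μC, V=1.33V), C4(5μF, Q=1μC, V=0.20V)
Op 1: CLOSE 3-2: Q_total=18.00, C_total=4.00, V=4.50; Q3=13.50, Q2=4.50; dissipated=60.167

Answer: 4.50 V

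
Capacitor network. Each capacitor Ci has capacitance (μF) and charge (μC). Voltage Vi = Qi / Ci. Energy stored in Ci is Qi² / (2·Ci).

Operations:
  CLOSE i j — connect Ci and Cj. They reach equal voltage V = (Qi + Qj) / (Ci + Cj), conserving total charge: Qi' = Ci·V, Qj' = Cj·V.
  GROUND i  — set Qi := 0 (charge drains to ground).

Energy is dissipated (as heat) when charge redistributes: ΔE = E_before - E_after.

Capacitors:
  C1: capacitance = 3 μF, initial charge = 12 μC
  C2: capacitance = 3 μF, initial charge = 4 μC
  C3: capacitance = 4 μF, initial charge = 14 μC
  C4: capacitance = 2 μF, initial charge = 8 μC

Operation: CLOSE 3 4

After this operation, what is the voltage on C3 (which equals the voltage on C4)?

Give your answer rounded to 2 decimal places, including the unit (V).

Initial: C1(3μF, Q=12μC, V=4.00V), C2(3μF, Q=4μC, V=1.33V), C3(4μF, Q=14μC, V=3.50V), C4(2μF, Q=8μC, V=4.00V)
Op 1: CLOSE 3-4: Q_total=22.00, C_total=6.00, V=3.67; Q3=14.67, Q4=7.33; dissipated=0.167

Answer: 3.67 V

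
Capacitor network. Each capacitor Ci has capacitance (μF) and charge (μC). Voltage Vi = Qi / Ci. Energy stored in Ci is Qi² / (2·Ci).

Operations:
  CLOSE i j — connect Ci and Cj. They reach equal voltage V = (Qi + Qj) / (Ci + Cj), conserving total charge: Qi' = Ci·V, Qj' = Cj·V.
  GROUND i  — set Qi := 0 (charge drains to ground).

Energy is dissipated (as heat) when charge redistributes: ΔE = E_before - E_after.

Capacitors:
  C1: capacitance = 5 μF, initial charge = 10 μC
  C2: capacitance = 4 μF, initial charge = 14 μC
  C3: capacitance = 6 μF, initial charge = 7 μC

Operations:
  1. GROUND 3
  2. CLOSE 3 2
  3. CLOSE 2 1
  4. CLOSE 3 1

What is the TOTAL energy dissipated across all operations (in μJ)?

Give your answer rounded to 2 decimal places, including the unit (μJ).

Answer: 19.33 μJ

Derivation:
Initial: C1(5μF, Q=10μC, V=2.00V), C2(4μF, Q=14μC, V=3.50V), C3(6μF, Q=7μC, V=1.17V)
Op 1: GROUND 3: Q3=0; energy lost=4.083
Op 2: CLOSE 3-2: Q_total=14.00, C_total=10.00, V=1.40; Q3=8.40, Q2=5.60; dissipated=14.700
Op 3: CLOSE 2-1: Q_total=15.60, C_total=9.00, V=1.73; Q2=6.93, Q1=8.67; dissipated=0.400
Op 4: CLOSE 3-1: Q_total=17.07, C_total=11.00, V=1.55; Q3=9.31, Q1=7.76; dissipated=0.152
Total dissipated: 19.335 μJ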